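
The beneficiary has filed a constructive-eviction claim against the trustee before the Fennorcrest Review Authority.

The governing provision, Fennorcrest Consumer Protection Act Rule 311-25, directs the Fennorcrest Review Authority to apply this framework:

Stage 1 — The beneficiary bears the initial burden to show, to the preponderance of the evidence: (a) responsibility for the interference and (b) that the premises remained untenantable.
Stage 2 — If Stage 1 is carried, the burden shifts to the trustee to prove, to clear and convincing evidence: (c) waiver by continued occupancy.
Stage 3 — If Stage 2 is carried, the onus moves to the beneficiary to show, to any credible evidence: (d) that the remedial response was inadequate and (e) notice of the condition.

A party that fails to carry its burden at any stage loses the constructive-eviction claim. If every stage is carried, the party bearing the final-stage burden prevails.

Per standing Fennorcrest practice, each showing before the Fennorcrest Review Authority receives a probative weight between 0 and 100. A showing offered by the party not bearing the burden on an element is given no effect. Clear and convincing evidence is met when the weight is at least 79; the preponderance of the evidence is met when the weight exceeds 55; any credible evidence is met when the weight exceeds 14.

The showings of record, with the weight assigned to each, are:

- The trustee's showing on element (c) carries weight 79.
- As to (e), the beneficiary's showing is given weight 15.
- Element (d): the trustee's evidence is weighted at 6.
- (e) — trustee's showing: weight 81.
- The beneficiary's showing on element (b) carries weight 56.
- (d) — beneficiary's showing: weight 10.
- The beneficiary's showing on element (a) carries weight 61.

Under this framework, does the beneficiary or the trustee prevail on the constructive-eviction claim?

trustee

At Stage 1 the beneficiary must meet the preponderance of the evidence (weight exceeds 55): on (a) the weight is 61, which does exceed 55, so (a) meets the standard; on (b) the weight is 56, > 55, so (b) meets the standard.
  All elements met. The burden passes to the trustee.
At Stage 2 the trustee must meet clear and convincing evidence (weight is at least 79): on (c) the weight is 79, which does reach 79, so (c) meets the standard.
  Stage 2 carried; the burden shifts to the beneficiary.
At Stage 3 the beneficiary must meet any credible evidence (weight exceeds 14): on (d) the weight is 10 (the trustee's 6 is given no effect), which does not exceed 14, so (d) does not meet the standard; on (e) the weight is 15 (the trustee's 81 is given no effect), > 14, so (e) meets the standard.
  Not every element is met, so the beneficiary fails to carry Stage 3.
The trustee prevails.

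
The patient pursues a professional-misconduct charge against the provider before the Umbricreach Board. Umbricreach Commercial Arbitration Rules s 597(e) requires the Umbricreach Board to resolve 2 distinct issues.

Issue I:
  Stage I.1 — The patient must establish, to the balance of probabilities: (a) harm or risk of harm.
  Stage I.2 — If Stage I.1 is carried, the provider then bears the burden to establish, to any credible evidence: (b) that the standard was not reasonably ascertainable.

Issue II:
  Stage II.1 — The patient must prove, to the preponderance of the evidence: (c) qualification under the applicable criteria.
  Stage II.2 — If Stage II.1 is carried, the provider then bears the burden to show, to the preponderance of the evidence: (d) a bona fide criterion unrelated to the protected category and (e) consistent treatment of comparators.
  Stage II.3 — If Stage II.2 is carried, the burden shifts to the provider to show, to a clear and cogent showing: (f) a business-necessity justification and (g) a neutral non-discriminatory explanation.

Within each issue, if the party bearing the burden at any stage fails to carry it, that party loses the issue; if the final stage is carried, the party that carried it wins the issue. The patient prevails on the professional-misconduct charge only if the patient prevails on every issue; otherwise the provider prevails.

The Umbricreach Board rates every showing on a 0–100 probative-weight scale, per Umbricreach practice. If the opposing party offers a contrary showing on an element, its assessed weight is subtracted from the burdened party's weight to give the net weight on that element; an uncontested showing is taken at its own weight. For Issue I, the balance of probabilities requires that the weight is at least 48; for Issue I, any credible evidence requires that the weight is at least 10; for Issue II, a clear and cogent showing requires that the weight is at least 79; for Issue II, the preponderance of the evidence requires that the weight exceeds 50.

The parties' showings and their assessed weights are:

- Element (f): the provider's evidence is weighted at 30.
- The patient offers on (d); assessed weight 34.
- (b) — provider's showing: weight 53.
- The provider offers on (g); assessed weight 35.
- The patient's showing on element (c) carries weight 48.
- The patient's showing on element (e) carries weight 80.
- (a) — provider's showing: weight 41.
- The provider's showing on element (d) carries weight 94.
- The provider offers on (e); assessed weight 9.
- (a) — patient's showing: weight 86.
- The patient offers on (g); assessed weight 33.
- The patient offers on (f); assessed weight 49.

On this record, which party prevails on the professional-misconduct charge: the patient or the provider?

provider

— Issue I —
Stage I.1 (patient, the balance of probabilities, weight is at least 48): (a) net 86−41=45 < 48 — fails.
  The patient does not carry Stage I.1.
So the provider prevails on this issue.
— Issue II —
Stage II.1 — burden on patient; standard: the preponderance of the evidence (weight exceeds 50).
    (c): 48 ≤ 50 [not met]
  Stage II.1 not carried; the patient fails its burden.
The provider prevails on this issue.
Per-issue: Issue I → provider; Issue II → provider. The patient must prevail on every issue; overall, the provider prevails.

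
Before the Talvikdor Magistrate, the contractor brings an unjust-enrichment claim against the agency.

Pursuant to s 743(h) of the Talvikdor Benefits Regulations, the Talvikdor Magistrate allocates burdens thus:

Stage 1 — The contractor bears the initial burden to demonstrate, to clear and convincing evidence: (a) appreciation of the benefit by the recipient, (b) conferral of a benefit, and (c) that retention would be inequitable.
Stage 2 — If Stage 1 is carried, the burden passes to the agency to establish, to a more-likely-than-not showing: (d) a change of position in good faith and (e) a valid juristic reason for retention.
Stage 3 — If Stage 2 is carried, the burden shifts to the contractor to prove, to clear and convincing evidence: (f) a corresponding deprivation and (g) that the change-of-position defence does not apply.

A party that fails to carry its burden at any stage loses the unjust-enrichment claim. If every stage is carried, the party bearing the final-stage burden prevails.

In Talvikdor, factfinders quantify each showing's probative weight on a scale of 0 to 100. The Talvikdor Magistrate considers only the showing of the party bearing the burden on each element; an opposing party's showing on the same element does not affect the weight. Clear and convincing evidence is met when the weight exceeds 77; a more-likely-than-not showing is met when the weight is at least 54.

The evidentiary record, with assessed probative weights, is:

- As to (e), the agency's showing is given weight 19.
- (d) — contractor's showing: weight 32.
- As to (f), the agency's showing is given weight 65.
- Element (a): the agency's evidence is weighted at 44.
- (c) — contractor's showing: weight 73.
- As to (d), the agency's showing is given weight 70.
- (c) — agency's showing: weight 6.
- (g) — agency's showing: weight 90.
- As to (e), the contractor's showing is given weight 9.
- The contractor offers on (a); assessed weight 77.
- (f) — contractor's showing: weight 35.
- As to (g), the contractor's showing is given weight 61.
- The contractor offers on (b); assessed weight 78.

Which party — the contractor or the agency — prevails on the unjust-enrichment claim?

agency

At Stage 1 the contractor must meet clear and convincing evidence (weight exceeds 77): on (a) the weight is 77 (the agency's 44 is given no effect), ≤ 77, so (a) does not meet the standard; on (b) the weight is 78, > 77, so (b) meets the standard; on (c) the weight is 73 (the agency's 6 is given no effect), ≤ 77, so (c) does not meet the standard.
  Not every element is met, so the contractor fails to carry Stage 1.
So the agency prevails.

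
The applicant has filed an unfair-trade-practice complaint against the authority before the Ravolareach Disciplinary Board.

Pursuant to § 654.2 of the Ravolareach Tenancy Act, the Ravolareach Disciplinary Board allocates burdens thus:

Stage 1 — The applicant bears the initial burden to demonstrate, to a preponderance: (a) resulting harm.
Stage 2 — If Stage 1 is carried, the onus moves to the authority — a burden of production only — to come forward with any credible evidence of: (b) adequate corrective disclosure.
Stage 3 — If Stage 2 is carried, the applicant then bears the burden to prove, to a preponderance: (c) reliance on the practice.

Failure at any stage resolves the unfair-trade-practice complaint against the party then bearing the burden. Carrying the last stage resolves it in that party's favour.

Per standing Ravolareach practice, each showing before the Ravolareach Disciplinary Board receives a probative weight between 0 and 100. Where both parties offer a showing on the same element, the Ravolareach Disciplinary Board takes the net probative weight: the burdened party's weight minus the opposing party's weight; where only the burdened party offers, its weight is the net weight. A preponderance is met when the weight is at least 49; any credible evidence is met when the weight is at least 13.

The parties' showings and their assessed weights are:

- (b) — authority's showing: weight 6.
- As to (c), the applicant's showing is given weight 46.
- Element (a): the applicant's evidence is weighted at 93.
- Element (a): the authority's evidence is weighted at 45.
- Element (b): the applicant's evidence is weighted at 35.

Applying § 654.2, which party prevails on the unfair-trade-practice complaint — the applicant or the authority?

authority

Stage 1 (applicant, a preponderance, weight is at least 49): (a) net 93−45=48 < 49 — fails.
  Stage 1 not carried; the applicant fails its burden.
The authority prevails.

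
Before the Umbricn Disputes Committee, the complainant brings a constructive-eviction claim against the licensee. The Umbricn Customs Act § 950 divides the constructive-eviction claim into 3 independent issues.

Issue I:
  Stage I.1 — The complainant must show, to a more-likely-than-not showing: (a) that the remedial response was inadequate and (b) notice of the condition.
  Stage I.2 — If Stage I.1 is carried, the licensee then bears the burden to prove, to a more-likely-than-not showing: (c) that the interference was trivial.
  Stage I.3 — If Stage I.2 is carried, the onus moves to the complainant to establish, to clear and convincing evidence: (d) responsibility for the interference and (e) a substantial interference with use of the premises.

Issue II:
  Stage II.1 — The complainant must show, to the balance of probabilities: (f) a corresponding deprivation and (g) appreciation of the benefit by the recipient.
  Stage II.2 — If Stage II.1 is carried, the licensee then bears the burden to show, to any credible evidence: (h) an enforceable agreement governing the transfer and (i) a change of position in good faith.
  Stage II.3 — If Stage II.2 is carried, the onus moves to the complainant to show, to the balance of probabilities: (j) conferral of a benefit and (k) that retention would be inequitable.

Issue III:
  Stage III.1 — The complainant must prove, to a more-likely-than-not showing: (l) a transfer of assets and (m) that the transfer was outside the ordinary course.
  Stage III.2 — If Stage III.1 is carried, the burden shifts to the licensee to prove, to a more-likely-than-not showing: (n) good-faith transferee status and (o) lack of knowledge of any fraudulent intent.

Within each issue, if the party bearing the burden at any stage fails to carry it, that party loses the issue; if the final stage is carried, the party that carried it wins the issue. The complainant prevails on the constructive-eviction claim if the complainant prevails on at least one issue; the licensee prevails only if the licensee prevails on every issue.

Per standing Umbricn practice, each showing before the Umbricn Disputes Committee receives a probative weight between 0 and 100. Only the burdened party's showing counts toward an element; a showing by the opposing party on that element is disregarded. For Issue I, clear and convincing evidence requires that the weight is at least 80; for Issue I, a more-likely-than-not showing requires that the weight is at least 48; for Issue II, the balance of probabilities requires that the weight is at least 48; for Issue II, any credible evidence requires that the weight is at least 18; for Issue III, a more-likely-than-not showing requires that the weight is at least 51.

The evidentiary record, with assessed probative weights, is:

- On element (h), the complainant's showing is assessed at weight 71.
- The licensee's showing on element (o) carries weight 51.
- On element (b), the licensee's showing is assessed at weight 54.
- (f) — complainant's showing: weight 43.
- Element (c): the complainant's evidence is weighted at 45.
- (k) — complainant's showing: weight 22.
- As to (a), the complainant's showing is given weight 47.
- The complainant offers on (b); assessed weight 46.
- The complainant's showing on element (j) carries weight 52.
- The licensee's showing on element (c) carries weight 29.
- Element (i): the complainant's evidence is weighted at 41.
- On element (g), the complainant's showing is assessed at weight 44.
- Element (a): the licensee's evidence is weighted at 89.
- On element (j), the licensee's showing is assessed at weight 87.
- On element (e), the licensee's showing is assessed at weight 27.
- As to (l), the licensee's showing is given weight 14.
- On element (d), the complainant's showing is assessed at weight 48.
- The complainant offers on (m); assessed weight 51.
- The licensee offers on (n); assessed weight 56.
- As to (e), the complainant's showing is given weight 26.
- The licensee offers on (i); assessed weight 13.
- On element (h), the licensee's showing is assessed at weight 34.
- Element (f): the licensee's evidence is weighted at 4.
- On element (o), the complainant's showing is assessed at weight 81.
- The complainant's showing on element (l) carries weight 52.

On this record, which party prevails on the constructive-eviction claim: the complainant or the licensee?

— Issue I —
Stage I.1 — burden on complainant; standard: a more-likely-than-not showing (weight is at least 48).
    (a): 47 (licensee's 89 disregarded) < 48 [not met]
    (b): 46 (licensee's 54 disregarded) < 48 [not met]
  The complainant does not carry Stage I.1.
The analysis ends at Stage I.1; the licensee prevails on this issue.
— Issue II —
Stage II.1 (complainant, the balance of probabilities, weight is at least 48): (f) 43 (licensee's 4 disregarded) < 48 — fails; (g) 44 < 48 — fails.
  Stage II.1 not carried; the complainant fails its burden.
So the licensee prevails on this issue.
— Issue III —
At Stage III.1 the complainant must meet a more-likely-than-not showing (weight is at least 51): on (l) the weight is 52 (the licensee's 14 is given no effect), which does reach 51, so (l) meets the standard; on (m) the weight is 51, which does reach 51, so (m) meets the standard.
  The complainant carries Stage III.1; the licensee now bears the burden.
At Stage III.2 the licensee must meet a more-likely-than-not showing (weight is at least 51): on (n) the weight is 56, ≥ 51, so (n) meets the standard; on (o) the weight is 51 (the complainant's 81 is given no effect), which does reach 51, so (o) meets the standard.
  Stage III.2 carried; the final stage is satisfied.
All stages carried — the licensee prevails on this issue.
Per-issue: Issue I → licensee; Issue II → licensee; Issue III → licensee. The complainant must prevail on at least one issue; overall, the licensee prevails.

licensee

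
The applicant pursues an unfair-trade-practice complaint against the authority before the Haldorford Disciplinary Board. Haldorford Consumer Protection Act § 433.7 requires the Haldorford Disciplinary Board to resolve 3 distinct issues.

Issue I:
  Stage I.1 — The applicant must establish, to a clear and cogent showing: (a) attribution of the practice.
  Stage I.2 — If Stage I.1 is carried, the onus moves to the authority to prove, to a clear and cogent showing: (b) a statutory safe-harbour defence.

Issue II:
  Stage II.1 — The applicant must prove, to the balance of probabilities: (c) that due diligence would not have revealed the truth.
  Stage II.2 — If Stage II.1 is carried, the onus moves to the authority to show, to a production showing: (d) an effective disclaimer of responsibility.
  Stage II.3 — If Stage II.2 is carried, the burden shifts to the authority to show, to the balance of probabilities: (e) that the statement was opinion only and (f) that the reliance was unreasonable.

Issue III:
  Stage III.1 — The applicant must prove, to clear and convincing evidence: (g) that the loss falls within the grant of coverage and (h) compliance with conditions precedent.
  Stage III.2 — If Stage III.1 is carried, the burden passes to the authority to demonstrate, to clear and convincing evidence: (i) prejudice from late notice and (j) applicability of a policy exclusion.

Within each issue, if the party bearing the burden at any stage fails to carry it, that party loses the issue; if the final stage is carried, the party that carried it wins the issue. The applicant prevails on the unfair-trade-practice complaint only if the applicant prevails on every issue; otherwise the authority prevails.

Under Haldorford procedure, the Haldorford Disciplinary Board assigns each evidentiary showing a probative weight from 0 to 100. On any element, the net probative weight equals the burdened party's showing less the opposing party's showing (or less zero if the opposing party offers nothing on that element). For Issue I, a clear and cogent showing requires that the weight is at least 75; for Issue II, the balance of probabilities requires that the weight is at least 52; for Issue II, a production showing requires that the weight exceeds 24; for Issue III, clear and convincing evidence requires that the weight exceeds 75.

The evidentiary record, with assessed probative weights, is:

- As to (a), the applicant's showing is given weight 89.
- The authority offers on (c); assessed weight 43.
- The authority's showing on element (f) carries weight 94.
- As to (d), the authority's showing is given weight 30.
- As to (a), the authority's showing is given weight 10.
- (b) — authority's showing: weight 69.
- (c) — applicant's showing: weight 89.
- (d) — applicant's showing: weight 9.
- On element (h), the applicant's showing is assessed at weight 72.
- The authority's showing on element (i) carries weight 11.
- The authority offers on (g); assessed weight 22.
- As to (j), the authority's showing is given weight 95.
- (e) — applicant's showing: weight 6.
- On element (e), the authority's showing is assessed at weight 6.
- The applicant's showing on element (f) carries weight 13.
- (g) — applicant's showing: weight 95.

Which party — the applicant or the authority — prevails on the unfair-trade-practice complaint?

— Issue I —
Stage I.1 (applicant, a clear and cogent showing, weight is at least 75): (a) net 89−10=79 ≥ 75 — meets.
  Stage I.1 carried; the burden shifts to the authority.
Stage I.2 (authority, a clear and cogent showing, weight is at least 75): (b) 69 < 75 — fails.
  The authority does not carry Stage I.2.
The applicant prevails on this issue.
— Issue II —
At Stage II.1 the applicant must meet the balance of probabilities (weight is at least 52): on (c) the weight is 89 less the opposing 43 gives net 46, which does not reach 52, so (c) does not meet the standard.
  Stage II.1 not carried; the applicant fails its burden.
The analysis ends at Stage II.1; the authority prevails on this issue.
— Issue III —
Stage III.1 (applicant, clear and convincing evidence, weight exceeds 75): (g) net 95−22=73 ≤ 75 — fails; (h) 72 ≤ 75 — fails.
  Stage III.1 not carried; the applicant fails its burden.
The authority prevails on this issue.
Per-issue: Issue I → applicant; Issue II → authority; Issue III → authority. The applicant must prevail on every issue; overall, the authority prevails.

authority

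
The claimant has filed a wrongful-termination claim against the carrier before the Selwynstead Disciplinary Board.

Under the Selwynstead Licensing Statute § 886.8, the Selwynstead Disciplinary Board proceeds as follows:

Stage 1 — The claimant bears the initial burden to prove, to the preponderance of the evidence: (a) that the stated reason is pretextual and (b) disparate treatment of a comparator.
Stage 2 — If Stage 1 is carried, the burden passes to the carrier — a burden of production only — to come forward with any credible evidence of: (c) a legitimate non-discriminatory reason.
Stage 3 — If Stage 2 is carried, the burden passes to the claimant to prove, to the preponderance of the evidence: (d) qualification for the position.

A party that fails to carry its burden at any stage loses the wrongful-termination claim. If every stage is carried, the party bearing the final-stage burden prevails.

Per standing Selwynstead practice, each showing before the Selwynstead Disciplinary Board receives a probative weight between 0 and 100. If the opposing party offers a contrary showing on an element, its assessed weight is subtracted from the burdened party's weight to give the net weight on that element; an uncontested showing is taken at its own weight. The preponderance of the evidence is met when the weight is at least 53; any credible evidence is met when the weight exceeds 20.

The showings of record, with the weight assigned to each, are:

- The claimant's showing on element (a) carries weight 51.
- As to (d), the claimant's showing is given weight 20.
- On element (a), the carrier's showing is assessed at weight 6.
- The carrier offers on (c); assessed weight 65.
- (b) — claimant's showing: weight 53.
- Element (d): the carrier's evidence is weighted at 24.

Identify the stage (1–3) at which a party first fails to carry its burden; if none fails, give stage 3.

stage 1

Stage 1 — burden on claimant; standard: the preponderance of the evidence (weight is at least 53).
    (a): 51 − 6 = 45 < 53 [not met]
    (b): 53 ≥ 53 [met]
  Stage 1 not carried; the claimant fails its burden.
The carrier prevails.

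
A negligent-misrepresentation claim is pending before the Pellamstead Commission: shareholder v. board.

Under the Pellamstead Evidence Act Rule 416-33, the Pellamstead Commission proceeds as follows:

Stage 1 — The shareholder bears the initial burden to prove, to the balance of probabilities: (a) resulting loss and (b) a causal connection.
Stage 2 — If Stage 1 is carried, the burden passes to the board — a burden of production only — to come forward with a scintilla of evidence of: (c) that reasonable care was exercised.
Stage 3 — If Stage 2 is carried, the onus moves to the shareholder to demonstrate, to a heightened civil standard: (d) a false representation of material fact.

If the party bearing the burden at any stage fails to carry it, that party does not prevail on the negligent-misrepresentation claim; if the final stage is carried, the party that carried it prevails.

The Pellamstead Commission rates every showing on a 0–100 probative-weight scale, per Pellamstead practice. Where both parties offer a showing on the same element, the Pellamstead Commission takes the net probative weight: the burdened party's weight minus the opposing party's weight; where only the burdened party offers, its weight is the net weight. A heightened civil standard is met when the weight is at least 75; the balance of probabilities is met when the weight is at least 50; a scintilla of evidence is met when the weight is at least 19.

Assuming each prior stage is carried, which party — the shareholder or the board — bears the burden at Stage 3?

shareholder

Stage 3's rule assigns the burden to the shareholder (to a heightened civil standard).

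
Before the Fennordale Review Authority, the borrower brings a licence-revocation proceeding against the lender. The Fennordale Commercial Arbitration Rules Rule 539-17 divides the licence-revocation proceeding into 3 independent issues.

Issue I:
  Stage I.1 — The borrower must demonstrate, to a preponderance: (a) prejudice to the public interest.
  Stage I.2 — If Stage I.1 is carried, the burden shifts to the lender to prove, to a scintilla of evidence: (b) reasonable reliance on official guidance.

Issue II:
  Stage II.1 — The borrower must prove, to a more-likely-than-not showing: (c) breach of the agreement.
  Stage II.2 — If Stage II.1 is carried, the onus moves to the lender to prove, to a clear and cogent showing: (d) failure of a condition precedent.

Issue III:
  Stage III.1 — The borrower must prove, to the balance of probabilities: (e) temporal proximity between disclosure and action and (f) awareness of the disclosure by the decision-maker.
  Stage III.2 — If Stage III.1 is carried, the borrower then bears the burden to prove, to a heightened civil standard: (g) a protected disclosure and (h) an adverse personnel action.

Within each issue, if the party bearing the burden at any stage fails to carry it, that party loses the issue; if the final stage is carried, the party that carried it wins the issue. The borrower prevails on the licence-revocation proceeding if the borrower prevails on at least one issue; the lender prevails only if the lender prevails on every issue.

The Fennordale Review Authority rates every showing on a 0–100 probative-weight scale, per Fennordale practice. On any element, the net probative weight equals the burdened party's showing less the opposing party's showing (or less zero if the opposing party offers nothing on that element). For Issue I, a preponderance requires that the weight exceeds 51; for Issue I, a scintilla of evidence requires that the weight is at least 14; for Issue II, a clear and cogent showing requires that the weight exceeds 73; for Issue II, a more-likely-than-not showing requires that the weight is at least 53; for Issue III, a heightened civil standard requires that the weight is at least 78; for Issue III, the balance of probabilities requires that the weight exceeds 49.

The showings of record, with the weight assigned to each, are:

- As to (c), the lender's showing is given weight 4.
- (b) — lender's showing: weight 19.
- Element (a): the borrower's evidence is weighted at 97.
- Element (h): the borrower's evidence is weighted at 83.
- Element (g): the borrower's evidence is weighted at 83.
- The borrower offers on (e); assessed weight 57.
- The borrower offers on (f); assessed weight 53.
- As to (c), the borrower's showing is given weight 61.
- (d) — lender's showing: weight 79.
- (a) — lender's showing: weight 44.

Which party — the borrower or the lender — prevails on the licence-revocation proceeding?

— Issue I —
Stage I.1 (borrower, a preponderance, weight exceeds 51): (a) net 97−44=53 > 51 — meets.
  Stage I.1 carried; the burden shifts to the lender.
Stage I.2 (lender, a scintilla of evidence, weight is at least 14): (b) 19 ≥ 14 — meets.
  All elements met at the final stage.
All stages carried — the lender prevails on this issue.
— Issue II —
At Stage II.1 the borrower must meet a more-likely-than-not showing (weight is at least 53): on (c) the weight is 61 less the opposing 4 gives net 57, which does reach 53, so (c) meets the standard.
  Stage II.1 is satisfied; the onus moves to the lender.
At Stage II.2 the lender must meet a clear and cogent showing (weight exceeds 73): on (d) the weight is 79, > 73, so (d) meets the standard.
  Stage II.2 carried; the final stage is satisfied.
Every stage carried; the lender prevails on this issue.
— Issue III —
Stage III.1 — burden on borrower; standard: the balance of probabilities (weight exceeds 49).
    (e): 57 > 49 [met]
    (f): 53 > 49 [met]
  Stage III.1 is satisfied; the borrower continues to bear the burden.
Stage III.2 — burden on borrower; standard: a heightened civil standard (weight is at least 78).
    (g): 83 ≥ 78 [met]
    (h): 83 ≥ 78 [met]
  The borrower carries the last stage.
All stages carried — the borrower prevails on this issue.
Per-issue: Issue I → lender; Issue II → lender; Issue III → borrower. The borrower must prevail on at least one issue; overall, the borrower prevails.

borrower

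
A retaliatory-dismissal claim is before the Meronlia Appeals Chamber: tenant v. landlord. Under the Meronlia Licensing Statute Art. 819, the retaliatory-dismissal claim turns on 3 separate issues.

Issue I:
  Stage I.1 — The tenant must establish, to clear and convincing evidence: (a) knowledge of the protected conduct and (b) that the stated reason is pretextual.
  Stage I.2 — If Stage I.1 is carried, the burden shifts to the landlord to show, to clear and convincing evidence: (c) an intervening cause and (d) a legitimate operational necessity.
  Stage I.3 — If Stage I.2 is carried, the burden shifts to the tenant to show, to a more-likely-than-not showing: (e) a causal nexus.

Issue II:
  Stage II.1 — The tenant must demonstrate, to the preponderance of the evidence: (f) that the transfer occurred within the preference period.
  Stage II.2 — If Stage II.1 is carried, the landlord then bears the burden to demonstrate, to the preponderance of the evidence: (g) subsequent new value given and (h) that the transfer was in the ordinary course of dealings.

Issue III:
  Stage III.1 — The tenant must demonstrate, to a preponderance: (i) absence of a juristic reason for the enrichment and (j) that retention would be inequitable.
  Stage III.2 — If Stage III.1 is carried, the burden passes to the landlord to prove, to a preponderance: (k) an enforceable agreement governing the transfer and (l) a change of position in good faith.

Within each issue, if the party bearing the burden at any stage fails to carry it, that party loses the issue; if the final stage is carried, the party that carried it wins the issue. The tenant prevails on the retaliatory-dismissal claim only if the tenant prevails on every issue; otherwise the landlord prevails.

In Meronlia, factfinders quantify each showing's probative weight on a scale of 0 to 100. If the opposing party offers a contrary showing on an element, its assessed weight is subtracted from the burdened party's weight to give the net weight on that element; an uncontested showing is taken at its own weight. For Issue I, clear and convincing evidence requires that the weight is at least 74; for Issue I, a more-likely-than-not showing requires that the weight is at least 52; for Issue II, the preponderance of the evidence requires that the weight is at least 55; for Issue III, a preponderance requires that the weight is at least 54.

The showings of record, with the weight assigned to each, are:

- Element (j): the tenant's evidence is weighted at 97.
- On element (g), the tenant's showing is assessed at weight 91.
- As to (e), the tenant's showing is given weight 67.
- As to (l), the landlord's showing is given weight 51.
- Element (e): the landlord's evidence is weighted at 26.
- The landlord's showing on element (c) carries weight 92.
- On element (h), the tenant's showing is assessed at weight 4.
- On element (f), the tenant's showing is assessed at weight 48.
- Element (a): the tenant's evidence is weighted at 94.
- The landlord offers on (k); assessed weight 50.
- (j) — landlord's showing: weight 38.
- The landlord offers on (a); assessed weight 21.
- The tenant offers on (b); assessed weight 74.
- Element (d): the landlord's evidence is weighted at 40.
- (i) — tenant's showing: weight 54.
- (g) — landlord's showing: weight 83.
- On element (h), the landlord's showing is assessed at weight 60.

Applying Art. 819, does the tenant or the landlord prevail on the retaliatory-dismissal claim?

— Issue I —
Stage I.1 (tenant, clear and convincing evidence, weight is at least 74): (a) net 94−21=73 < 74 — fails; (b) 74 ≥ 74 — meets.
  The tenant does not carry Stage I.1.
The landlord prevails on this issue.
— Issue II —
Stage II.1 — burden on tenant; standard: the preponderance of the evidence (weight is at least 55).
    (f): 48 < 55 [not met]
  Not every element is met, so the tenant fails to carry Stage II.1.
The analysis ends at Stage II.1; the landlord prevails on this issue.
— Issue III —
Stage III.1 — burden on tenant; standard: a preponderance (weight is at least 54).
    (i): 54 ≥ 54 [met]
    (j): 97 − 38 = 59 ≥ 54 [met]
  The tenant carries Stage III.1; the landlord now bears the burden.
Stage III.2 — burden on landlord; standard: a preponderance (weight is at least 54).
    (k): 50 < 54 [not met]
    (l): 51 < 54 [not met]
  Not every element is met, so the landlord fails to carry Stage III.2.
The tenant prevails on this issue.
Per-issue: Issue I → landlord; Issue II → landlord; Issue III → tenant. The tenant must prevail on every issue; overall, the landlord prevails.

landlord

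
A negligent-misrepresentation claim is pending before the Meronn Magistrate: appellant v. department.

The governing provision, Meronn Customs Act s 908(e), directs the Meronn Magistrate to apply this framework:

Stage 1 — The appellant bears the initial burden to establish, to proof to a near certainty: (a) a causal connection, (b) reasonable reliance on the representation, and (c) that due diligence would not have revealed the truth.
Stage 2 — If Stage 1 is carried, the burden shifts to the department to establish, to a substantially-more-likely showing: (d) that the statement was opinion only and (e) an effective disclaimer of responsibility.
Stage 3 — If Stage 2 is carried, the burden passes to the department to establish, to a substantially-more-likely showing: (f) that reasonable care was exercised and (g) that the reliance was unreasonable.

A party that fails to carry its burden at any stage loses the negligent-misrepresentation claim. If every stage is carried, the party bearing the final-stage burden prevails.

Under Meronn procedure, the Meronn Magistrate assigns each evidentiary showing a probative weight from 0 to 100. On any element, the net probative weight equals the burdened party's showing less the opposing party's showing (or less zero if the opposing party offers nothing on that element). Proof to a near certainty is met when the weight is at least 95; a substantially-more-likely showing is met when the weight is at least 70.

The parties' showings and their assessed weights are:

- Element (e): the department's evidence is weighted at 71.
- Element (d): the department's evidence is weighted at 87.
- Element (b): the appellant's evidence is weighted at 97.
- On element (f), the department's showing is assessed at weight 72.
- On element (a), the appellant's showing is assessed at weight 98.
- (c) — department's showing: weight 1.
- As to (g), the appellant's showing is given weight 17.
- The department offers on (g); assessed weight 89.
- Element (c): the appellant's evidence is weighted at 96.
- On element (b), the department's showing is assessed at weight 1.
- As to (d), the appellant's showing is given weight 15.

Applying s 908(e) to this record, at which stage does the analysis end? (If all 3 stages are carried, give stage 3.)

At Stage 1 the appellant must meet proof to a near certainty (weight is at least 95): on (a) the weight is 98, ≥ 95, so (a) meets the standard; on (b) the weight is 97 less the opposing 1 gives net 96, ≥ 95, so (b) meets the standard; on (c) the weight is 96 less the opposing 1 gives net 95, ≥ 95, so (c) meets the standard.
  All elements met. The burden passes to the department.
At Stage 2 the department must meet a substantially-more-likely showing (weight is at least 70): on (d) the weight is 87 less the opposing 15 gives net 72, which does reach 70, so (d) meets the standard; on (e) the weight is 71, ≥ 70, so (e) meets the standard.
  Stage 2 is satisfied; the department continues to bear the burden.
At Stage 3 the department must meet a substantially-more-likely showing (weight is at least 70): on (f) the weight is 72, ≥ 70, so (f) meets the standard; on (g) the weight is 89 less the opposing 17 gives net 72, which does reach 70, so (g) meets the standard.
  All elements met at the final stage.
All stages carried — the department prevails.

stage 3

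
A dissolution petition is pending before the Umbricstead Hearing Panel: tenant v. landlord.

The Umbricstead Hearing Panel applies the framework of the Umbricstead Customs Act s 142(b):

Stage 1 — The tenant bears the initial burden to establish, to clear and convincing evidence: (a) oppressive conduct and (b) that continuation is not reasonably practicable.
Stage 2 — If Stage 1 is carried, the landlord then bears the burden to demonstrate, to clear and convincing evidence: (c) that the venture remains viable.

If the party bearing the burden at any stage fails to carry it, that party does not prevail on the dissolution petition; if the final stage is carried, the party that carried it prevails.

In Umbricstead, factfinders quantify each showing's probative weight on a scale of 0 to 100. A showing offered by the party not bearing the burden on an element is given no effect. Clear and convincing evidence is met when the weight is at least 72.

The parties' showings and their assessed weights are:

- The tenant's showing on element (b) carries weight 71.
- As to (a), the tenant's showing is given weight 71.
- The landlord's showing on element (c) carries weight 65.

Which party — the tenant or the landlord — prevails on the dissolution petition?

Stage 1 (tenant, clear and convincing evidence, weight is at least 72): (a) 71 < 72 — fails; (b) 71 < 72 — fails.
  Stage 1 not carried; the tenant fails its burden.
The landlord prevails.

landlord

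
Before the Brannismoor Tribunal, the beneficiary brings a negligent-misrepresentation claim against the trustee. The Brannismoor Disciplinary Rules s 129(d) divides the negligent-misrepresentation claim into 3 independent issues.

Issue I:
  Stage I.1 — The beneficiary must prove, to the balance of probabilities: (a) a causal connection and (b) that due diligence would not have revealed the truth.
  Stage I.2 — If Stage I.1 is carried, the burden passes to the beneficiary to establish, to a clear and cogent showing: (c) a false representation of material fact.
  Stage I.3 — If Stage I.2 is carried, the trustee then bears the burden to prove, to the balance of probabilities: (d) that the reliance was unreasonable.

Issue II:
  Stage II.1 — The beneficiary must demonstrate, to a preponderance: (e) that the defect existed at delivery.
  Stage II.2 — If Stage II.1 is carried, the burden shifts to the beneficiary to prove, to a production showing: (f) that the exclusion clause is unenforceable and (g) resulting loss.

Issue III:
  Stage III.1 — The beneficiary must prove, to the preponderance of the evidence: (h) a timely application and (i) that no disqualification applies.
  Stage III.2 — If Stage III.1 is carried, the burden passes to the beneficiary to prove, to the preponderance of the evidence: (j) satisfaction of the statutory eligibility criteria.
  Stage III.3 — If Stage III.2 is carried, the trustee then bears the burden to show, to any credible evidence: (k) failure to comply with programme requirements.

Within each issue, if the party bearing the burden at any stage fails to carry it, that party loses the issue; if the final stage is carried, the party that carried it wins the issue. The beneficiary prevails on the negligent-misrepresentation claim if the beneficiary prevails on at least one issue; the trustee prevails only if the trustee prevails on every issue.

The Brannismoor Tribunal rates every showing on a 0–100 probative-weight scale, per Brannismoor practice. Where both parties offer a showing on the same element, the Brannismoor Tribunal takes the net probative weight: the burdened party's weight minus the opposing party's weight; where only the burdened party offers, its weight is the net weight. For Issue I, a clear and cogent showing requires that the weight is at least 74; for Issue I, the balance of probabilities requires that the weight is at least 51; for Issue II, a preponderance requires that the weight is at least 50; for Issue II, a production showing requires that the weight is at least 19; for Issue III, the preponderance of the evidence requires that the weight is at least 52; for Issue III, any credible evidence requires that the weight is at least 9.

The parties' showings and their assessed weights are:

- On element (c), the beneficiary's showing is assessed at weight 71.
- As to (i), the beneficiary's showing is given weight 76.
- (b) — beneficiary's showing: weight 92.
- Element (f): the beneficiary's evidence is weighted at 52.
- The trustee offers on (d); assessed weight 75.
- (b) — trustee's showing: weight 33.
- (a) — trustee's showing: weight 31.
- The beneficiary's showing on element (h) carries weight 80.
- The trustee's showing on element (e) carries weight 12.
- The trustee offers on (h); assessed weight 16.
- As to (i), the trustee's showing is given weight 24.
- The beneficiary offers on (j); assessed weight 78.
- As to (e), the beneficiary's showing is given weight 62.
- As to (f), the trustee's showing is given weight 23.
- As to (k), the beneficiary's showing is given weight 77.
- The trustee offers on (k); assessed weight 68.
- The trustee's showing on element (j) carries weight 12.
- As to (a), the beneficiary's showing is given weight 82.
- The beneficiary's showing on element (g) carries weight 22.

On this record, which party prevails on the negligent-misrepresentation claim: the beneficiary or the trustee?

beneficiary

— Issue I —
Stage I.1 — burden on beneficiary; standard: the balance of probabilities (weight is at least 51).
    (a): 82 − 31 = 51 ≥ 51 [met]
    (b): 92 − 33 = 59 ≥ 51 [met]
  All elements met. The beneficiary retains the burden for Stage I.2.
Stage I.2 — burden on beneficiary; standard: a clear and cogent showing (weight is at least 74).
    (c): 71 < 74 [not met]
  Stage I.2 not carried; the beneficiary fails its burden.
The analysis ends at Stage I.2; the trustee prevails on this issue.
— Issue II —
Stage II.1 — burden on beneficiary; standard: a preponderance (weight is at least 50).
    (e): 62 − 12 = 50 ≥ 50 [met]
  Stage II.1 carried; the burden remains with the beneficiary.
Stage II.2 — burden on beneficiary; standard: a production showing (weight is at least 19).
    (f): 52 − 23 = 29 ≥ 19 [met]
    (g): 22 ≥ 19 [met]
  Stage II.2 carried; the final stage is satisfied.
Every stage carried; the beneficiary prevails on this issue.
— Issue III —
Stage III.1 (beneficiary, the preponderance of the evidence, weight is at least 52): (h) net 80−16=64 ≥ 52 — meets; (i) net 76−24=52 ≥ 52 — meets.
  All elements met. The beneficiary retains the burden for Stage III.2.
Stage III.2 (beneficiary, the preponderance of the evidence, weight is at least 52): (j) net 78−12=66 ≥ 52 — meets.
  All elements met. The burden passes to the trustee.
Stage III.3 (trustee, any credible evidence, weight is at least 9): (k) net 68−77=-9 < 9 — fails.
  Stage III.3 not carried; the trustee fails its burden.
The analysis ends at Stage III.3; the beneficiary prevails on this issue.
Per-issue: Issue I → trustee; Issue II → beneficiary; Issue III → beneficiary. The beneficiary must prevail on at least one issue; overall, the beneficiary prevails.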